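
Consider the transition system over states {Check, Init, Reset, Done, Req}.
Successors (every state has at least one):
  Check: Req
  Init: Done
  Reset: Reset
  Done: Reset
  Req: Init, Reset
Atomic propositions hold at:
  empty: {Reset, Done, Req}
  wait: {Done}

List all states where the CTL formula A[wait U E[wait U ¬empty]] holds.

{Check, Init}

Sat(¬empty) = {Check, Init}
E[wait U ¬empty]: least fixpoint, start Z0 = Sat(¬empty) = {Check, Init}, add states in Sat(wait) with some successor in Z. Already a fixed point.
Sat(E[wait U ¬empty]) = {Check, Init}
A[wait U E[wait U ¬empty]]: least fixpoint, start Z0 = Sat(E[wait U ¬empty]) = {Check, Init}, add states in Sat(wait) with every successor in Z. Already a fixed point.
Sat(A[wait U E[wait U ¬empty]]) = {Check, Init}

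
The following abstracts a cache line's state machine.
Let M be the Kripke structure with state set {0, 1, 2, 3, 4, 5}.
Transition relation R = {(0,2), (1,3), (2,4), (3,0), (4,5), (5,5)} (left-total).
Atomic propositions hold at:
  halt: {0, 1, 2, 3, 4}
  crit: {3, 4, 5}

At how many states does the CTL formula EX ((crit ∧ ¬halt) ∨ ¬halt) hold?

Sat(¬halt) = {5}
Sat(crit ∧ ¬halt) = {5}
Sat((crit ∧ ¬halt) ∨ ¬halt) = {5}
Sat(EX ((crit ∧ ¬halt) ∨ ¬halt)) = {s : some successor in {5}} = {4, 5}
|Sat(EX ((crit ∧ ¬halt) ∨ ¬halt))| = |{4, 5}| = 2.

2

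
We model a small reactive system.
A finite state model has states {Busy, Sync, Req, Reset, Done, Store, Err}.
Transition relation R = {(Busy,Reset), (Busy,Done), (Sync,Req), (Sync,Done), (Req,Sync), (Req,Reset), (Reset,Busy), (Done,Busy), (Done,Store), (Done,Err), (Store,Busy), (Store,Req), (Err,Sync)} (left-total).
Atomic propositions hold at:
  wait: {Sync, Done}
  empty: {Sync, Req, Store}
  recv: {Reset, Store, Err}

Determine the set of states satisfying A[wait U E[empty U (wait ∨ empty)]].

Sat(wait ∨ empty) = {Sync, Req, Done, Store}
E[empty U (wait ∨ empty)]: least fixpoint, start Z0 = Sat((wait ∨ empty)) = {Sync, Req, Done, Store}, add states in Sat(empty) with some successor in Z. Already a fixed point.
Sat(E[empty U (wait ∨ empty)]) = {Sync, Req, Done, Store}
A[wait U E[empty U (wait ∨ empty)]]: least fixpoint, start Z0 = Sat(E[empty U (wait ∨ empty)]) = {Sync, Req, Done, Store}, add states in Sat(wait) with every successor in Z. Already a fixed point.
Sat(A[wait U E[empty U (wait ∨ empty)]]) = {Sync, Req, Done, Store}

{Sync, Req, Done, Store}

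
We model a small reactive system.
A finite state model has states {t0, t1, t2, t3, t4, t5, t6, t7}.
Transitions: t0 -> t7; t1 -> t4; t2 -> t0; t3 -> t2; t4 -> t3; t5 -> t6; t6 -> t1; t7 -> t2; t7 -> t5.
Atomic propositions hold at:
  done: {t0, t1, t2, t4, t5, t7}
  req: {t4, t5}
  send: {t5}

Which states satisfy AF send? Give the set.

AF send: least fixpoint, start Z0 = {t5}, add states with every successor in Z. Already a fixed point.
Sat(AF send) = {t5}

{t5}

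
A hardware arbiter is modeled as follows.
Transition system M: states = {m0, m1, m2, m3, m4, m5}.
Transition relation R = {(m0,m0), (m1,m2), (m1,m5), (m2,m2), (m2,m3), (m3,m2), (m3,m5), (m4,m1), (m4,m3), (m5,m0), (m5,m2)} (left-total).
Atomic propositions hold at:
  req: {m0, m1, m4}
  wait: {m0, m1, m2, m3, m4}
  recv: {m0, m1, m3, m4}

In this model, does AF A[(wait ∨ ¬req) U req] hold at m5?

Sat(¬req) = {m2, m3, m5}
Sat(wait ∨ ¬req) = {m0, m1, m2, m3, m4, m5}
A[(wait ∨ ¬req) U req]: least fixpoint, start Z0 = Sat(req) = {m0, m1, m4}, add states in Sat(wait ∨ ¬req) with every successor in Z. Already a fixed point.
Sat(A[(wait ∨ ¬req) U req]) = {m0, m1, m4}
AF A[(wait ∨ ¬req) U req]: least fixpoint, start Z0 = {m0, m1, m4}, add states with every successor in Z. Already a fixed point.
Sat(AF A[(wait ∨ ¬req) U req]) = {m0, m1, m4}
m5 ∉ Sat(AF A[(wait ∨ ¬req) U req]) = {m0, m1, m4}, so the formula does not hold at m5.

No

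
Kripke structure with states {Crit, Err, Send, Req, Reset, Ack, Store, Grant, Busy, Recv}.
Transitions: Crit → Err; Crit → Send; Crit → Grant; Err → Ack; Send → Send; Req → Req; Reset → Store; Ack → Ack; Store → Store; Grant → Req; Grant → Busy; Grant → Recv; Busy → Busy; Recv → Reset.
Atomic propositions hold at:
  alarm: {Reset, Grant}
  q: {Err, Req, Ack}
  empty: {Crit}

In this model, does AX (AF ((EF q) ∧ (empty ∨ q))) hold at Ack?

Yes

EF q: least fixpoint, start Z0 = {Err, Req, Ack}, add states with some successor in Z. Z1 = {Crit, Err, Req, Ack, Grant}; fixed.
Sat(EF q) = {Crit, Err, Req, Ack, Grant}
Sat(empty ∨ q) = {Crit, Err, Req, Ack}
Sat((EF q) ∧ (empty ∨ q)) = {Crit, Err, Req, Ack}
AF ((EF q) ∧ (empty ∨ q)): least fixpoint, start Z0 = {Crit, Err, Req, Ack}, add states with every successor in Z. Already a fixed point.
Sat(AF ((EF q) ∧ (empty ∨ q))) = {Crit, Err, Req, Ack}
Sat(AX (AF ((EF q) ∧ (empty ∨ q)))) = {s : every successor in {Crit, Err, Req, Ack}} = {Err, Req, Ack}
Ack ∈ Sat(AX (AF ((EF q) ∧ (empty ∨ q)))) = {Err, Req, Ack}, so the formula holds at Ack.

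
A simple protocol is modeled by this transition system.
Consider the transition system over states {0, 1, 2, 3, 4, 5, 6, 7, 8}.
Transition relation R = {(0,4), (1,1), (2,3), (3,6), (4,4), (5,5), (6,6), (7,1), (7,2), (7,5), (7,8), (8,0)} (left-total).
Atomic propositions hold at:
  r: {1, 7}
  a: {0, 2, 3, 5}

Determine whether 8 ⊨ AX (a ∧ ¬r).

Yes

Sat(¬r) = {0, 2, 3, 4, 5, 6, 8}
Sat(a ∧ ¬r) = {0, 2, 3, 5}
Sat(AX (a ∧ ¬r)) = {s : every successor in {0, 2, 3, 5}} = {2, 5, 8}
8 ∈ Sat(AX (a ∧ ¬r)) = {2, 5, 8}, so the formula holds at 8.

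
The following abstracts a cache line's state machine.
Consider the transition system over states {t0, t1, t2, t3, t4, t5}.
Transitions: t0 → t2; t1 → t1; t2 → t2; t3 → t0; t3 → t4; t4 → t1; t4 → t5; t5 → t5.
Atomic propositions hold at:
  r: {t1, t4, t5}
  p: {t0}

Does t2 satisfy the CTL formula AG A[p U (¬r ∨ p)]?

Sat(¬r) = {t0, t2, t3}
Sat(¬r ∨ p) = {t0, t2, t3}
A[p U (¬r ∨ p)]: least fixpoint, start Z0 = Sat((¬r ∨ p)) = {t0, t2, t3}, add states in Sat(p) with every successor in Z. Already a fixed point.
Sat(A[p U (¬r ∨ p)]) = {t0, t2, t3}
AG A[p U (¬r ∨ p)]: greatest fixpoint, start Z0 = {t0, t2, t3}, keep only states in Sat with every successor in Z. Z1 = {t0, t2}; fixed.
Sat(AG A[p U (¬r ∨ p)]) = {t0, t2}
t2 ∈ Sat(AG A[p U (¬r ∨ p)]) = {t0, t2}, so the formula holds at t2.

Yes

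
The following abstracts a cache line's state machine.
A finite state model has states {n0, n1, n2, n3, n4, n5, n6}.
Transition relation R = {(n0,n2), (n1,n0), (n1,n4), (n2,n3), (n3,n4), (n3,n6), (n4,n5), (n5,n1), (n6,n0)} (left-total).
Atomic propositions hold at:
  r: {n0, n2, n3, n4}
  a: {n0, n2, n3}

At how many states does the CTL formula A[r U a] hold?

3

A[r U a]: least fixpoint, start Z0 = Sat(a) = {n0, n2, n3}, add states in Sat(r) with every successor in Z. Already a fixed point.
Sat(A[r U a]) = {n0, n2, n3}
|Sat(A[r U a])| = |{n0, n2, n3}| = 3.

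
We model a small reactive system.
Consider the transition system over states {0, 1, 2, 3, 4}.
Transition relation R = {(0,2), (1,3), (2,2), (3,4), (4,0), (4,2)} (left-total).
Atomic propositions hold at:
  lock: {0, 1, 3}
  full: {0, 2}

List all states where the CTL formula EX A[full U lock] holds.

A[full U lock]: least fixpoint, start Z0 = Sat(lock) = {0, 1, 3}, add states in Sat(full) with every successor in Z. Already a fixed point.
Sat(A[full U lock]) = {0, 1, 3}
Sat(EX A[full U lock]) = {s : some successor in {0, 1, 3}} = {1, 4}

{1, 4}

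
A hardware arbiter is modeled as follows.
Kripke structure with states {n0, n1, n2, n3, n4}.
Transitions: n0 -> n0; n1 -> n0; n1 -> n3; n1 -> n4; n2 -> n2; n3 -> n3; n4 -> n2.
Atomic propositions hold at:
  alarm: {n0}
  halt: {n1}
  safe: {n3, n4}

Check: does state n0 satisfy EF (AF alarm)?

Yes

AF alarm: least fixpoint, start Z0 = {n0}, add states with every successor in Z. Already a fixed point.
Sat(AF alarm) = {n0}
EF (AF alarm): least fixpoint, start Z0 = {n0}, add states with some successor in Z. Z1 = {n0, n1}; fixed.
Sat(EF (AF alarm)) = {n0, n1}
n0 ∈ Sat(EF (AF alarm)) = {n0, n1}, so the formula holds at n0.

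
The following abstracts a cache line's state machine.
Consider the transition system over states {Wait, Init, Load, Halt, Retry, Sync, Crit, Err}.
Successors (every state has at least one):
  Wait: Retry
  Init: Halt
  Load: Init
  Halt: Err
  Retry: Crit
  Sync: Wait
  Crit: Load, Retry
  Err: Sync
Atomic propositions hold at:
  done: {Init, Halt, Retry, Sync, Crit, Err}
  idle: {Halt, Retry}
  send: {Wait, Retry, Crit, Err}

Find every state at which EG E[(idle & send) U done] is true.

{Retry, Crit}

Sat(idle & send) = {Retry}
E[(idle & send) U done]: least fixpoint, start Z0 = Sat(done) = {Init, Halt, Retry, Sync, Crit, Err}, add states in Sat(idle & send) with some successor in Z. Already a fixed point.
Sat(E[(idle & send) U done]) = {Init, Halt, Retry, Sync, Crit, Err}
EG E[(idle & send) U done]: greatest fixpoint, start Z0 = {Init, Halt, Retry, Sync, Crit, Err}, keep only states in Sat with some successor in Z. Z1 = {Init, Halt, Retry, Crit, Err}; Z2 = {Init, Halt, Retry, Crit}; Z3 = {Init, Retry, Crit}; Z4 = {Retry, Crit}; fixed.
Sat(EG E[(idle & send) U done]) = {Retry, Crit}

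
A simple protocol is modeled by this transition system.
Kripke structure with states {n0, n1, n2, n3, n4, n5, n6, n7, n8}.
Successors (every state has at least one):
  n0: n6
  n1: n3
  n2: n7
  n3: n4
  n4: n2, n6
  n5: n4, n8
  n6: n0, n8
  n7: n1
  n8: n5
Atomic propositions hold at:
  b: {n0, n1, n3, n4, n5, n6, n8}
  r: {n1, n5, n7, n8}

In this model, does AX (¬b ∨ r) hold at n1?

Sat(¬b) = {n2, n7}
Sat(¬b ∨ r) = {n1, n2, n5, n7, n8}
Sat(AX (¬b ∨ r)) = {s : every successor in {n1, n2, n5, n7, n8}} = {n2, n7, n8}
n1 ∉ Sat(AX (¬b ∨ r)) = {n2, n7, n8}, so the formula does not hold at n1.

No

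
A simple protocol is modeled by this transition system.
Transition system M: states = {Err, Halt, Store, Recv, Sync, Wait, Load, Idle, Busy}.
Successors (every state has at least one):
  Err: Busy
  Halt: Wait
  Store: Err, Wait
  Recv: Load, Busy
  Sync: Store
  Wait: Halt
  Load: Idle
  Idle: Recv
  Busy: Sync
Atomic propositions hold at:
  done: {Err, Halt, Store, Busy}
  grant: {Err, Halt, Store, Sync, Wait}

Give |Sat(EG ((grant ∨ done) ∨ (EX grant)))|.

6

Sat(grant ∨ done) = {Err, Halt, Store, Sync, Wait, Busy}
Sat(EX grant) = {s : some successor in {Err, Halt, Store, Sync, Wait}} = {Halt, Store, Sync, Wait, Busy}
Sat((grant ∨ done) ∨ (EX grant)) = {Err, Halt, Store, Sync, Wait, Busy}
EG ((grant ∨ done) ∨ (EX grant)): greatest fixpoint, start Z0 = {Err, Halt, Store, Sync, Wait, Busy}, keep only states in Sat with some successor in Z. Already a fixed point.
Sat(EG ((grant ∨ done) ∨ (EX grant))) = {Err, Halt, Store, Sync, Wait, Busy}
|Sat(EG ((grant ∨ done) ∨ (EX grant)))| = |{Err, Halt, Store, Sync, Wait, Busy}| = 6.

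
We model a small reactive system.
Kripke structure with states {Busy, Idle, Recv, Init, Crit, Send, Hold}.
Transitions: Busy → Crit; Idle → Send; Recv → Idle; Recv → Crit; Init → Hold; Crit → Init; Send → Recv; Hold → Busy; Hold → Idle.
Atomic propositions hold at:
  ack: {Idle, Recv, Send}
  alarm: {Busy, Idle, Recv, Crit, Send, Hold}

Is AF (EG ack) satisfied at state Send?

EG ack: greatest fixpoint, start Z0 = {Idle, Recv, Send}, keep only states in Sat with some successor in Z. Already a fixed point.
Sat(EG ack) = {Idle, Recv, Send}
AF (EG ack): least fixpoint, start Z0 = {Idle, Recv, Send}, add states with every successor in Z. Already a fixed point.
Sat(AF (EG ack)) = {Idle, Recv, Send}
Send ∈ Sat(AF (EG ack)) = {Idle, Recv, Send}, so the formula holds at Send.

Yes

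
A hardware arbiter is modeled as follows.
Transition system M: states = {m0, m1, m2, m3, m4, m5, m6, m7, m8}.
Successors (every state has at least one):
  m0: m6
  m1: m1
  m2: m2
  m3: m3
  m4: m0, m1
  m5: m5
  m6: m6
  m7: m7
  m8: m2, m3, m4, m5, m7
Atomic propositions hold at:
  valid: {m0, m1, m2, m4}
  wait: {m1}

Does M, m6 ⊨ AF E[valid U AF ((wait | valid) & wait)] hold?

Sat(wait | valid) = {m0, m1, m2, m4}
Sat((wait | valid) & wait) = {m1}
AF ((wait | valid) & wait): least fixpoint, start Z0 = {m1}, add states with every successor in Z. Already a fixed point.
Sat(AF ((wait | valid) & wait)) = {m1}
E[valid U AF ((wait | valid) & wait)]: least fixpoint, start Z0 = Sat(AF ((wait | valid) & wait)) = {m1}, add states in Sat(valid) with some successor in Z. Z1 = {m1, m4}; fixed.
Sat(E[valid U AF ((wait | valid) & wait)]) = {m1, m4}
AF E[valid U AF ((wait | valid) & wait)]: least fixpoint, start Z0 = {m1, m4}, add states with every successor in Z. Already a fixed point.
Sat(AF E[valid U AF ((wait | valid) & wait)]) = {m1, m4}
m6 ∉ Sat(AF E[valid U AF ((wait | valid) & wait)]) = {m1, m4}, so the formula does not hold at m6.

No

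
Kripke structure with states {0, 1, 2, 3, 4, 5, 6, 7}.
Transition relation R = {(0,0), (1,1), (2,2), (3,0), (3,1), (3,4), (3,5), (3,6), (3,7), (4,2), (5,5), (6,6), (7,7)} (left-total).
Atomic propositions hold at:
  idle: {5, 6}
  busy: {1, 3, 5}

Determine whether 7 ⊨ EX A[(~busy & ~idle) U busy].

Sat(~busy) = {0, 2, 4, 6, 7}
Sat(~idle) = {0, 1, 2, 3, 4, 7}
Sat(~busy & ~idle) = {0, 2, 4, 7}
A[(~busy & ~idle) U busy]: least fixpoint, start Z0 = Sat(busy) = {1, 3, 5}, add states in Sat(~busy & ~idle) with every successor in Z. Already a fixed point.
Sat(A[(~busy & ~idle) U busy]) = {1, 3, 5}
Sat(EX A[(~busy & ~idle) U busy]) = {s : some successor in {1, 3, 5}} = {1, 3, 5}
7 ∉ Sat(EX A[(~busy & ~idle) U busy]) = {1, 3, 5}, so the formula does not hold at 7.

No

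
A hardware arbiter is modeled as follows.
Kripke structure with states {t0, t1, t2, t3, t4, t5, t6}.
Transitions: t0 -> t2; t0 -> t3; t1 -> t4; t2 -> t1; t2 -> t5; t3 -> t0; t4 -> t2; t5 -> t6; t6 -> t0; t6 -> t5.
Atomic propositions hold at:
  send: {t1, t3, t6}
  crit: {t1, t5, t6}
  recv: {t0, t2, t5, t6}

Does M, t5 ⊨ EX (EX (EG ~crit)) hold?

Sat(~crit) = {t0, t2, t3, t4}
EG ~crit: greatest fixpoint, start Z0 = {t0, t2, t3, t4}, keep only states in Sat with some successor in Z. Z1 = {t0, t3, t4}; Z2 = {t0, t3}; fixed.
Sat(EG ~crit) = {t0, t3}
Sat(EX (EG ~crit)) = {s : some successor in {t0, t3}} = {t0, t3, t6}
Sat(EX (EX (EG ~crit))) = {s : some successor in {t0, t3, t6}} = {t0, t3, t5, t6}
t5 ∈ Sat(EX (EX (EG ~crit))) = {t0, t3, t5, t6}, so the formula holds at t5.

Yes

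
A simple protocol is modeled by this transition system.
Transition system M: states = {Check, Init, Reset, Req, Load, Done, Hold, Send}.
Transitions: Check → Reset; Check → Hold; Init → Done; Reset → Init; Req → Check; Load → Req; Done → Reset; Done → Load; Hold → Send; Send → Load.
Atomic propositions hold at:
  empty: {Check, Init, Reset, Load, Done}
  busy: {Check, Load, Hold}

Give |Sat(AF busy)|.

5

AF busy: least fixpoint, start Z0 = {Check, Load, Hold}, add states with every successor in Z. Z1 = {Check, Req, Load, Hold, Send}; fixed.
Sat(AF busy) = {Check, Req, Load, Hold, Send}
|Sat(AF busy)| = |{Check, Req, Load, Hold, Send}| = 5.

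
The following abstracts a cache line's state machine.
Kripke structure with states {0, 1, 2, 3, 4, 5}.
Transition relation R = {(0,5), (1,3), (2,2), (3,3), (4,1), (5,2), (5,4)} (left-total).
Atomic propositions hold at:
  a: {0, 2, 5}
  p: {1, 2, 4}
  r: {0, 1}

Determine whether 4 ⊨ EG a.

No

EG a: greatest fixpoint, start Z0 = {0, 2, 5}, keep only states in Sat with some successor in Z. Already a fixed point.
Sat(EG a) = {0, 2, 5}
4 ∉ Sat(EG a) = {0, 2, 5}, so the formula does not hold at 4.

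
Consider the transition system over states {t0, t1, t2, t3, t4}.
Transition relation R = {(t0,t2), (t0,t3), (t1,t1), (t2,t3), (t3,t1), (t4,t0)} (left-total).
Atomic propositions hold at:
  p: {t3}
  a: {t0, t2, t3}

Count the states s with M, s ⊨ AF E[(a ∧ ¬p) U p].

Sat(¬p) = {t0, t1, t2, t4}
Sat(a ∧ ¬p) = {t0, t2}
E[(a ∧ ¬p) U p]: least fixpoint, start Z0 = Sat(p) = {t3}, add states in Sat(a ∧ ¬p) with some successor in Z. Z1 = {t0, t2, t3}; fixed.
Sat(E[(a ∧ ¬p) U p]) = {t0, t2, t3}
AF E[(a ∧ ¬p) U p]: least fixpoint, start Z0 = {t0, t2, t3}, add states with every successor in Z. Z1 = {t0, t2, t3, t4}; fixed.
Sat(AF E[(a ∧ ¬p) U p]) = {t0, t2, t3, t4}
|Sat(AF E[(a ∧ ¬p) U p])| = |{t0, t2, t3, t4}| = 4.

4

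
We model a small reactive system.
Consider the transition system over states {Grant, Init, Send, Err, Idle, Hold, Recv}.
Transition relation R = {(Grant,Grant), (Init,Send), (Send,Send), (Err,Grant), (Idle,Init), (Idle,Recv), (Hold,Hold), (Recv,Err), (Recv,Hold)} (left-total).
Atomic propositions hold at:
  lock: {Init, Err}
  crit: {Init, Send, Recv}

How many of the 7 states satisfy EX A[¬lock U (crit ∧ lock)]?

Sat(¬lock) = {Grant, Send, Idle, Hold, Recv}
Sat(crit ∧ lock) = {Init}
A[¬lock U (crit ∧ lock)]: least fixpoint, start Z0 = Sat((crit ∧ lock)) = {Init}, add states in Sat(¬lock) with every successor in Z. Already a fixed point.
Sat(A[¬lock U (crit ∧ lock)]) = {Init}
Sat(EX A[¬lock U (crit ∧ lock)]) = {s : some successor in {Init}} = {Idle}
|Sat(EX A[¬lock U (crit ∧ lock)])| = |{Idle}| = 1.

1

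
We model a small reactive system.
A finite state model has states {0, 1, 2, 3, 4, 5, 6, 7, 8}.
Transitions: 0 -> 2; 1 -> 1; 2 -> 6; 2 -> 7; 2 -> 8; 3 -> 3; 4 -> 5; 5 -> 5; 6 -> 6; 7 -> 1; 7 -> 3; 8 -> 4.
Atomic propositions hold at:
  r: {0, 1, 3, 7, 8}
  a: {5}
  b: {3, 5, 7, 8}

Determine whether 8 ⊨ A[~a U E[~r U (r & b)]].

Sat(~a) = {0, 1, 2, 3, 4, 6, 7, 8}
Sat(~r) = {2, 4, 5, 6}
Sat(r & b) = {3, 7, 8}
E[~r U (r & b)]: least fixpoint, start Z0 = Sat((r & b)) = {3, 7, 8}, add states in Sat(~r) with some successor in Z. Z1 = {2, 3, 7, 8}; fixed.
Sat(E[~r U (r & b)]) = {2, 3, 7, 8}
A[~a U E[~r U (r & b)]]: least fixpoint, start Z0 = Sat(E[~r U (r & b)]) = {2, 3, 7, 8}, add states in Sat(~a) with every successor in Z. Z1 = {0, 2, 3, 7, 8}; fixed.
Sat(A[~a U E[~r U (r & b)]]) = {0, 2, 3, 7, 8}
8 ∈ Sat(A[~a U E[~r U (r & b)]]) = {0, 2, 3, 7, 8}, so the formula holds at 8.

Yes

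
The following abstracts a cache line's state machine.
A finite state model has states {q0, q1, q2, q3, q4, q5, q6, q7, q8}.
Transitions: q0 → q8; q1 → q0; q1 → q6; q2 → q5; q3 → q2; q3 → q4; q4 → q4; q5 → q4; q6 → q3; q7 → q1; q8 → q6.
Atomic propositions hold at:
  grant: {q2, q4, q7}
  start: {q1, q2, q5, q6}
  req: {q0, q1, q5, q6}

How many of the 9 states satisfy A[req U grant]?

A[req U grant]: least fixpoint, start Z0 = Sat(grant) = {q2, q4, q7}, add states in Sat(req) with every successor in Z. Z1 = {q2, q4, q5, q7}; fixed.
Sat(A[req U grant]) = {q2, q4, q5, q7}
|Sat(A[req U grant])| = |{q2, q4, q5, q7}| = 4.

4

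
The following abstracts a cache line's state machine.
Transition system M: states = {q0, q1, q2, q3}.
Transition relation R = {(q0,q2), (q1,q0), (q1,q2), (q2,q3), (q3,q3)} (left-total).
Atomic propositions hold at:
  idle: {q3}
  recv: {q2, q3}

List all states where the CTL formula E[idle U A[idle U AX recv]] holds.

Sat(AX recv) = {s : every successor in {q2, q3}} = {q0, q2, q3}
A[idle U AX recv]: least fixpoint, start Z0 = Sat(AX recv) = {q0, q2, q3}, add states in Sat(idle) with every successor in Z. Already a fixed point.
Sat(A[idle U AX recv]) = {q0, q2, q3}
E[idle U A[idle U AX recv]]: least fixpoint, start Z0 = Sat(A[idle U AX recv]) = {q0, q2, q3}, add states in Sat(idle) with some successor in Z. Already a fixed point.
Sat(E[idle U A[idle U AX recv]]) = {q0, q2, q3}

{q0, q2, q3}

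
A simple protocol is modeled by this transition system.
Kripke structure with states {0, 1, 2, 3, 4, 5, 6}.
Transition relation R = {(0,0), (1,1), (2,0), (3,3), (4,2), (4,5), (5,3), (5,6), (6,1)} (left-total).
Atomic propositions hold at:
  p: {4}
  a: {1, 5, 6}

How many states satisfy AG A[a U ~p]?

Sat(~p) = {0, 1, 2, 3, 5, 6}
A[a U ~p]: least fixpoint, start Z0 = Sat(~p) = {0, 1, 2, 3, 5, 6}, add states in Sat(a) with every successor in Z. Already a fixed point.
Sat(A[a U ~p]) = {0, 1, 2, 3, 5, 6}
AG A[a U ~p]: greatest fixpoint, start Z0 = {0, 1, 2, 3, 5, 6}, keep only states in Sat with every successor in Z. Already a fixed point.
Sat(AG A[a U ~p]) = {0, 1, 2, 3, 5, 6}
|Sat(AG A[a U ~p])| = |{0, 1, 2, 3, 5, 6}| = 6.

6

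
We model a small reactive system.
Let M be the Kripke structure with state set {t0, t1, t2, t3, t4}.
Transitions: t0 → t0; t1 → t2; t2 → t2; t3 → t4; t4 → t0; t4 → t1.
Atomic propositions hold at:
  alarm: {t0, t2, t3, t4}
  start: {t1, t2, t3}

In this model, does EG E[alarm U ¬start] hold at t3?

Yes

Sat(¬start) = {t0, t4}
E[alarm U ¬start]: least fixpoint, start Z0 = Sat(¬start) = {t0, t4}, add states in Sat(alarm) with some successor in Z. Z1 = {t0, t3, t4}; fixed.
Sat(E[alarm U ¬start]) = {t0, t3, t4}
EG E[alarm U ¬start]: greatest fixpoint, start Z0 = {t0, t3, t4}, keep only states in Sat with some successor in Z. Already a fixed point.
Sat(EG E[alarm U ¬start]) = {t0, t3, t4}
t3 ∈ Sat(EG E[alarm U ¬start]) = {t0, t3, t4}, so the formula holds at t3.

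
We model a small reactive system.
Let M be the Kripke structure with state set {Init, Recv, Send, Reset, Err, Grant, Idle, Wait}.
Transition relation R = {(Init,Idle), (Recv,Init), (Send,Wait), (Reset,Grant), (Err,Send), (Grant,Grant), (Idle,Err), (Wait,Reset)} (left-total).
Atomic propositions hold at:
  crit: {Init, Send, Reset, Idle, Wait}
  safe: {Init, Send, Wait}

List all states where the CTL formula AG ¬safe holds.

{Reset, Grant}

Sat(¬safe) = {Recv, Reset, Err, Grant, Idle}
AG ¬safe: greatest fixpoint, start Z0 = {Recv, Reset, Err, Grant, Idle}, keep only states in Sat with every successor in Z. Z1 = {Reset, Grant, Idle}; Z2 = {Reset, Grant}; fixed.
Sat(AG ¬safe) = {Reset, Grant}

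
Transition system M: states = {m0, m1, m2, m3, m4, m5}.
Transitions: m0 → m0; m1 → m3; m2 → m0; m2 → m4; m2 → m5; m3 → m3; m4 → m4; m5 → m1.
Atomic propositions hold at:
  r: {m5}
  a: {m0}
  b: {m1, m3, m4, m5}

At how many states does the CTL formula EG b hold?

EG b: greatest fixpoint, start Z0 = {m1, m3, m4, m5}, keep only states in Sat with some successor in Z. Already a fixed point.
Sat(EG b) = {m1, m3, m4, m5}
|Sat(EG b)| = |{m1, m3, m4, m5}| = 4.

4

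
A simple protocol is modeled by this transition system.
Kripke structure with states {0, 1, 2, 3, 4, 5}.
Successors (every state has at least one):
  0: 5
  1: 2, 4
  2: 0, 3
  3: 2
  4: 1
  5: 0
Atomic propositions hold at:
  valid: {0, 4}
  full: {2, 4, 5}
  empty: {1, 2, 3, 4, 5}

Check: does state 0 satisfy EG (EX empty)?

Sat(EX empty) = {s : some successor in {1, 2, 3, 4, 5}} = {0, 1, 2, 3, 4}
EG (EX empty): greatest fixpoint, start Z0 = {0, 1, 2, 3, 4}, keep only states in Sat with some successor in Z. Z1 = {1, 2, 3, 4}; fixed.
Sat(EG (EX empty)) = {1, 2, 3, 4}
0 ∉ Sat(EG (EX empty)) = {1, 2, 3, 4}, so the formula does not hold at 0.

No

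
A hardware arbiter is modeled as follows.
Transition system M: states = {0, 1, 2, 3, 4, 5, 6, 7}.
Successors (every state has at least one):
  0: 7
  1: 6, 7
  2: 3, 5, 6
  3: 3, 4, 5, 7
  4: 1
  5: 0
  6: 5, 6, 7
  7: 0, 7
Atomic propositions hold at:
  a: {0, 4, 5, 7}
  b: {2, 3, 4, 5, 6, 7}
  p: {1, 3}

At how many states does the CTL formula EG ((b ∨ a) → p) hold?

1

Sat(b ∨ a) = {0, 2, 3, 4, 5, 6, 7}
Sat((b ∨ a) → p) = {1, 3}
EG ((b ∨ a) → p): greatest fixpoint, start Z0 = {1, 3}, keep only states in Sat with some successor in Z. Z1 = {3}; fixed.
Sat(EG ((b ∨ a) → p)) = {3}
|Sat(EG ((b ∨ a) → p))| = |{3}| = 1.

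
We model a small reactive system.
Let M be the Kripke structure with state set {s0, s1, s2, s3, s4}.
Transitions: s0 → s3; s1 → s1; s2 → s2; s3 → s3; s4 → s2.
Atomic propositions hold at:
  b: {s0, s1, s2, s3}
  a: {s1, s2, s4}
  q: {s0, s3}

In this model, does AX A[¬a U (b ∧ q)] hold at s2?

No

Sat(¬a) = {s0, s3}
Sat(b ∧ q) = {s0, s3}
A[¬a U (b ∧ q)]: least fixpoint, start Z0 = Sat((b ∧ q)) = {s0, s3}, add states in Sat(¬a) with every successor in Z. Already a fixed point.
Sat(A[¬a U (b ∧ q)]) = {s0, s3}
Sat(AX A[¬a U (b ∧ q)]) = {s : every successor in {s0, s3}} = {s0, s3}
s2 ∉ Sat(AX A[¬a U (b ∧ q)]) = {s0, s3}, so the formula does not hold at s2.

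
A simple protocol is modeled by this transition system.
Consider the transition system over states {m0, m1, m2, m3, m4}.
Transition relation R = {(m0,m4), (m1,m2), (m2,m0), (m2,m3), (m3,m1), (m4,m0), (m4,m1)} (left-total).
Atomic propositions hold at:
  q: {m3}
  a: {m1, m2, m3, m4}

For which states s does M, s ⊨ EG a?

{m1, m2, m3, m4}

EG a: greatest fixpoint, start Z0 = {m1, m2, m3, m4}, keep only states in Sat with some successor in Z. Already a fixed point.
Sat(EG a) = {m1, m2, m3, m4}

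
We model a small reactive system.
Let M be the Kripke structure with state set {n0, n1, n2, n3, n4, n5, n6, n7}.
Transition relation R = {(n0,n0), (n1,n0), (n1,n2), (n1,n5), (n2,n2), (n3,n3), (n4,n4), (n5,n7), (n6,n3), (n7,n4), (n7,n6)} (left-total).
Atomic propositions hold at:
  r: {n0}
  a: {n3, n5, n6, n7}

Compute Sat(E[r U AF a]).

AF a: least fixpoint, start Z0 = {n3, n5, n6, n7}, add states with every successor in Z. Already a fixed point.
Sat(AF a) = {n3, n5, n6, n7}
E[r U AF a]: least fixpoint, start Z0 = Sat(AF a) = {n3, n5, n6, n7}, add states in Sat(r) with some successor in Z. Already a fixed point.
Sat(E[r U AF a]) = {n3, n5, n6, n7}

{n3, n5, n6, n7}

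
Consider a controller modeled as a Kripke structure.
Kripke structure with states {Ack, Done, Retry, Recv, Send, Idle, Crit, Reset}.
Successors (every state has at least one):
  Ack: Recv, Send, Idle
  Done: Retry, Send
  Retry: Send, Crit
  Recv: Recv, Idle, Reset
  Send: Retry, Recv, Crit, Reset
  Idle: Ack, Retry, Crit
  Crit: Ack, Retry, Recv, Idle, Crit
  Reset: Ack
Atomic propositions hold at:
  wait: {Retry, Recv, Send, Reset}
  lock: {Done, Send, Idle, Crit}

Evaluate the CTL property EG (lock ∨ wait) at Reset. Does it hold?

Sat(lock ∨ wait) = {Done, Retry, Recv, Send, Idle, Crit, Reset}
EG (lock ∨ wait): greatest fixpoint, start Z0 = {Done, Retry, Recv, Send, Idle, Crit, Reset}, keep only states in Sat with some successor in Z. Z1 = {Done, Retry, Recv, Send, Idle, Crit}; fixed.
Sat(EG (lock ∨ wait)) = {Done, Retry, Recv, Send, Idle, Crit}
Reset ∉ Sat(EG (lock ∨ wait)) = {Done, Retry, Recv, Send, Idle, Crit}, so the formula does not hold at Reset.

No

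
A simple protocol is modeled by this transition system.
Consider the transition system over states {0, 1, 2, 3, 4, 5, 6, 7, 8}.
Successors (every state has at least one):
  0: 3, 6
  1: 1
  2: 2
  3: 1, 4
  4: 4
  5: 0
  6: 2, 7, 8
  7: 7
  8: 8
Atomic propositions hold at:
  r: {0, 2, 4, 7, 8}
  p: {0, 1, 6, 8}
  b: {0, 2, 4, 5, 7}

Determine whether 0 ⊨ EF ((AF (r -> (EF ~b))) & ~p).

Sat(~b) = {1, 3, 6, 8}
EF ~b: least fixpoint, start Z0 = {1, 3, 6, 8}, add states with some successor in Z. Z1 = {0, 1, 3, 6, 8}; Z2 = {0, 1, 3, 5, 6, 8}; fixed.
Sat(EF ~b) = {0, 1, 3, 5, 6, 8}
Sat(r -> (EF ~b)) = {0, 1, 3, 5, 6, 8}
AF (r -> (EF ~b)): least fixpoint, start Z0 = {0, 1, 3, 5, 6, 8}, add states with every successor in Z. Already a fixed point.
Sat(AF (r -> (EF ~b))) = {0, 1, 3, 5, 6, 8}
Sat(~p) = {2, 3, 4, 5, 7}
Sat((AF (r -> (EF ~b))) & ~p) = {3, 5}
EF ((AF (r -> (EF ~b))) & ~p): least fixpoint, start Z0 = {3, 5}, add states with some successor in Z. Z1 = {0, 3, 5}; fixed.
Sat(EF ((AF (r -> (EF ~b))) & ~p)) = {0, 3, 5}
0 ∈ Sat(EF ((AF (r -> (EF ~b))) & ~p)) = {0, 3, 5}, so the formula holds at 0.

Yes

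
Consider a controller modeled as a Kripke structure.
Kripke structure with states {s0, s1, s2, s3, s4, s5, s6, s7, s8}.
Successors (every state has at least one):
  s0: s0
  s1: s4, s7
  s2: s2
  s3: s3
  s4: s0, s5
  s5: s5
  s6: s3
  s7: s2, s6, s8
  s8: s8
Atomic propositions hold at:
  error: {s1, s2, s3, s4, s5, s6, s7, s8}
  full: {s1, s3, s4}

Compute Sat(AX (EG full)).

EG full: greatest fixpoint, start Z0 = {s1, s3, s4}, keep only states in Sat with some successor in Z. Z1 = {s1, s3}; Z2 = {s3}; fixed.
Sat(EG full) = {s3}
Sat(AX (EG full)) = {s : every successor in {s3}} = {s3, s6}

{s3, s6}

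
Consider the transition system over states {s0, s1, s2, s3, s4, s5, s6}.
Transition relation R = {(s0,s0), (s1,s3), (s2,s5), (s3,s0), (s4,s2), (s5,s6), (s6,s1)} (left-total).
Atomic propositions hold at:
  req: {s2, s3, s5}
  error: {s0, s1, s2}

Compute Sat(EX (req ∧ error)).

{s4}

Sat(req ∧ error) = {s2}
Sat(EX (req ∧ error)) = {s : some successor in {s2}} = {s4}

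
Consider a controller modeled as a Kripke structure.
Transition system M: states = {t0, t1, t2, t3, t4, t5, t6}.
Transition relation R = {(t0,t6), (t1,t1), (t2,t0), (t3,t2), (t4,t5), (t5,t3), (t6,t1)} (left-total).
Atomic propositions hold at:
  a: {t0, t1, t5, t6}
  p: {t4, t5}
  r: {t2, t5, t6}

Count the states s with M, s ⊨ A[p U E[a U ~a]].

Sat(~a) = {t2, t3, t4}
E[a U ~a]: least fixpoint, start Z0 = Sat(~a) = {t2, t3, t4}, add states in Sat(a) with some successor in Z. Z1 = {t2, t3, t4, t5}; fixed.
Sat(E[a U ~a]) = {t2, t3, t4, t5}
A[p U E[a U ~a]]: least fixpoint, start Z0 = Sat(E[a U ~a]) = {t2, t3, t4, t5}, add states in Sat(p) with every successor in Z. Already a fixed point.
Sat(A[p U E[a U ~a]]) = {t2, t3, t4, t5}
|Sat(A[p U E[a U ~a]])| = |{t2, t3, t4, t5}| = 4.

4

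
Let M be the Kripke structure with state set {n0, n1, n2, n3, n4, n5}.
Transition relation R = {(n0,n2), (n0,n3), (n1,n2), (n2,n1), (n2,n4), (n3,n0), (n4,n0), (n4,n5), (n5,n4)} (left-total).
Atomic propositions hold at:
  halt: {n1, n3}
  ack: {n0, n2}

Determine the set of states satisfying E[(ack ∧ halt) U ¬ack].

Sat(ack ∧ halt) = ∅
Sat(¬ack) = {n1, n3, n4, n5}
E[(ack ∧ halt) U ¬ack]: least fixpoint, start Z0 = Sat(¬ack) = {n1, n3, n4, n5}, add states in Sat(ack ∧ halt) with some successor in Z. Already a fixed point.
Sat(E[(ack ∧ halt) U ¬ack]) = {n1, n3, n4, n5}

{n1, n3, n4, n5}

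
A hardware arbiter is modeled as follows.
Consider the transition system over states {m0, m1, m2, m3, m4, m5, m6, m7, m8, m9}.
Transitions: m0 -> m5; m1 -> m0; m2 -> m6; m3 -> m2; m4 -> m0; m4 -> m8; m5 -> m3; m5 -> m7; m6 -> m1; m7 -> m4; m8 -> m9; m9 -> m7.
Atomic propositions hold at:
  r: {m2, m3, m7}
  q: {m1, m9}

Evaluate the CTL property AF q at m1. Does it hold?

AF q: least fixpoint, start Z0 = {m1, m9}, add states with every successor in Z. Z1 = {m1, m6, m8, m9}; Z2 = {m1, m2, m6, m8, m9}; Z3 = {m1, m2, m3, m6, m8, m9}; fixed.
Sat(AF q) = {m1, m2, m3, m6, m8, m9}
m1 ∈ Sat(AF q) = {m1, m2, m3, m6, m8, m9}, so the formula holds at m1.

Yes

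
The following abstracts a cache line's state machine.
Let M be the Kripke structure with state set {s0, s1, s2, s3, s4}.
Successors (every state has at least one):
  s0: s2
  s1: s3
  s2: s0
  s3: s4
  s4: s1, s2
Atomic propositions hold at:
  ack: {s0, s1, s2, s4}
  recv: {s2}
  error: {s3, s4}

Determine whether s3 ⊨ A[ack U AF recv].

No

AF recv: least fixpoint, start Z0 = {s2}, add states with every successor in Z. Z1 = {s0, s2}; fixed.
Sat(AF recv) = {s0, s2}
A[ack U AF recv]: least fixpoint, start Z0 = Sat(AF recv) = {s0, s2}, add states in Sat(ack) with every successor in Z. Already a fixed point.
Sat(A[ack U AF recv]) = {s0, s2}
s3 ∉ Sat(A[ack U AF recv]) = {s0, s2}, so the formula does not hold at s3.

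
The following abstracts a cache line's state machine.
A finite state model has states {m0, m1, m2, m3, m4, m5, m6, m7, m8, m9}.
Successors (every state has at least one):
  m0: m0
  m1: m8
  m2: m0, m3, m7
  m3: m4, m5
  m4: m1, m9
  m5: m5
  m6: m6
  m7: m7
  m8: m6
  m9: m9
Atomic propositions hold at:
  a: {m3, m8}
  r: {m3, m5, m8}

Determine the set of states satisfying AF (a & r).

{m1, m3, m8}

Sat(a & r) = {m3, m8}
AF (a & r): least fixpoint, start Z0 = {m3, m8}, add states with every successor in Z. Z1 = {m1, m3, m8}; fixed.
Sat(AF (a & r)) = {m1, m3, m8}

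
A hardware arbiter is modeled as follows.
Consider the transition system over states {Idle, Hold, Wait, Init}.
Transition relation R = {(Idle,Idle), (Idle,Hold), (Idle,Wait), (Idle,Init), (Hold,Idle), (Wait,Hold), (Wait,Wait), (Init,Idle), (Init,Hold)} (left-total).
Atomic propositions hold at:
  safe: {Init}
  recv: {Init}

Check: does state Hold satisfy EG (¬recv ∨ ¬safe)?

Sat(¬recv) = {Idle, Hold, Wait}
Sat(¬safe) = {Idle, Hold, Wait}
Sat(¬recv ∨ ¬safe) = {Idle, Hold, Wait}
EG (¬recv ∨ ¬safe): greatest fixpoint, start Z0 = {Idle, Hold, Wait}, keep only states in Sat with some successor in Z. Already a fixed point.
Sat(EG (¬recv ∨ ¬safe)) = {Idle, Hold, Wait}
Hold ∈ Sat(EG (¬recv ∨ ¬safe)) = {Idle, Hold, Wait}, so the formula holds at Hold.

Yes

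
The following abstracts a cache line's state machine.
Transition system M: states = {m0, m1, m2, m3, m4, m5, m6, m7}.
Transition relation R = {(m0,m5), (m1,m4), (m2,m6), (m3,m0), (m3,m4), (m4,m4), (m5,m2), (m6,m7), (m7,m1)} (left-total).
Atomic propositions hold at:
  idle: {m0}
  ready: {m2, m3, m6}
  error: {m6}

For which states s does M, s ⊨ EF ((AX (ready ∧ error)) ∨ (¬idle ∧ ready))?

Sat(ready ∧ error) = {m6}
Sat(AX (ready ∧ error)) = {s : every successor in {m6}} = {m2}
Sat(¬idle) = {m1, m2, m3, m4, m5, m6, m7}
Sat(¬idle ∧ ready) = {m2, m3, m6}
Sat((AX (ready ∧ error)) ∨ (¬idle ∧ ready)) = {m2, m3, m6}
EF ((AX (ready ∧ error)) ∨ (¬idle ∧ ready)): least fixpoint, start Z0 = {m2, m3, m6}, add states with some successor in Z. Z1 = {m2, m3, m5, m6}; Z2 = {m0, m2, m3, m5, m6}; fixed.
Sat(EF ((AX (ready ∧ error)) ∨ (¬idle ∧ ready))) = {m0, m2, m3, m5, m6}

{m0, m2, m3, m5, m6}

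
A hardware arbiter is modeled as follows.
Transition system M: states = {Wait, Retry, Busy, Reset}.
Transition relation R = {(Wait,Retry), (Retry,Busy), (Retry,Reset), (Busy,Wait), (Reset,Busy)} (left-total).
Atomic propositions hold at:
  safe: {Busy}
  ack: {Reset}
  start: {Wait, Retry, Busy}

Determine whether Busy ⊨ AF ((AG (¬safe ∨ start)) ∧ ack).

Sat(¬safe) = {Wait, Retry, Reset}
Sat(¬safe ∨ start) = {Wait, Retry, Busy, Reset}
AG (¬safe ∨ start): greatest fixpoint, start Z0 = {Wait, Retry, Busy, Reset}, keep only states in Sat with every successor in Z. Already a fixed point.
Sat(AG (¬safe ∨ start)) = {Wait, Retry, Busy, Reset}
Sat((AG (¬safe ∨ start)) ∧ ack) = {Reset}
AF ((AG (¬safe ∨ start)) ∧ ack): least fixpoint, start Z0 = {Reset}, add states with every successor in Z. Already a fixed point.
Sat(AF ((AG (¬safe ∨ start)) ∧ ack)) = {Reset}
Busy ∉ Sat(AF ((AG (¬safe ∨ start)) ∧ ack)) = {Reset}, so the formula does not hold at Busy.

No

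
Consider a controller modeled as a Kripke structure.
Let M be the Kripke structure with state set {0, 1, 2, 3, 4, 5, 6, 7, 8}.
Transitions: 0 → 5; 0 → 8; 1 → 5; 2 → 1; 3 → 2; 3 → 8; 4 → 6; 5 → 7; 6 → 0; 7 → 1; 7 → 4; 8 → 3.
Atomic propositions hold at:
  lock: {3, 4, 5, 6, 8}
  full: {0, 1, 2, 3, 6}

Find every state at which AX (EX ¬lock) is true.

{1, 4, 5, 8}

Sat(¬lock) = {0, 1, 2, 7}
Sat(EX ¬lock) = {s : some successor in {0, 1, 2, 7}} = {2, 3, 5, 6, 7}
Sat(AX (EX ¬lock)) = {s : every successor in {2, 3, 5, 6, 7}} = {1, 4, 5, 8}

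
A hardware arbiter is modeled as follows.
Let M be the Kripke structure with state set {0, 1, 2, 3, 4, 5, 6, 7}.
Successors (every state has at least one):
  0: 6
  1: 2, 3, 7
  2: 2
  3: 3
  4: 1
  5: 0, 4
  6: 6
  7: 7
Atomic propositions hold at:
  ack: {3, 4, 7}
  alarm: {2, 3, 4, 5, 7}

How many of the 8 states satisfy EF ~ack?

Sat(~ack) = {0, 1, 2, 5, 6}
EF ~ack: least fixpoint, start Z0 = {0, 1, 2, 5, 6}, add states with some successor in Z. Z1 = {0, 1, 2, 4, 5, 6}; fixed.
Sat(EF ~ack) = {0, 1, 2, 4, 5, 6}
|Sat(EF ~ack)| = |{0, 1, 2, 4, 5, 6}| = 6.

6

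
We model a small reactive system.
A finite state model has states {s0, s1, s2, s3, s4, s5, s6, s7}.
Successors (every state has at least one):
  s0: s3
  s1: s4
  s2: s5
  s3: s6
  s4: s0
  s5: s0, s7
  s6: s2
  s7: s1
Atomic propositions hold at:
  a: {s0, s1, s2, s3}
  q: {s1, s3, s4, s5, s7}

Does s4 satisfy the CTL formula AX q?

No

Sat(AX q) = {s : every successor in {s1, s3, s4, s5, s7}} = {s0, s1, s2, s7}
s4 ∉ Sat(AX q) = {s0, s1, s2, s7}, so the formula does not hold at s4.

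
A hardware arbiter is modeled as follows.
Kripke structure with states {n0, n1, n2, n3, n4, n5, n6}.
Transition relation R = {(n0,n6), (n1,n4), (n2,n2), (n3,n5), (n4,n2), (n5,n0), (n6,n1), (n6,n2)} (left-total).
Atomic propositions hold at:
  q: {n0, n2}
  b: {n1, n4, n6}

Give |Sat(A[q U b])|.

4

A[q U b]: least fixpoint, start Z0 = Sat(b) = {n1, n4, n6}, add states in Sat(q) with every successor in Z. Z1 = {n0, n1, n4, n6}; fixed.
Sat(A[q U b]) = {n0, n1, n4, n6}
|Sat(A[q U b])| = |{n0, n1, n4, n6}| = 4.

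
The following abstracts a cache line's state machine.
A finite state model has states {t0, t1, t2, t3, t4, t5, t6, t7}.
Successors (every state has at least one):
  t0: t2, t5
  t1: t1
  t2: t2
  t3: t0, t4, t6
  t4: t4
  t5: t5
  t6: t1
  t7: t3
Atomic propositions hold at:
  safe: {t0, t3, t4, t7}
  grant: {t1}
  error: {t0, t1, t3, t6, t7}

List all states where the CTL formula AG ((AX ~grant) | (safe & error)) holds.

{t0, t2, t4, t5}

Sat(~grant) = {t0, t2, t3, t4, t5, t6, t7}
Sat(AX ~grant) = {s : every successor in {t0, t2, t3, t4, t5, t6, t7}} = {t0, t2, t3, t4, t5, t7}
Sat(safe & error) = {t0, t3, t7}
Sat((AX ~grant) | (safe & error)) = {t0, t2, t3, t4, t5, t7}
AG ((AX ~grant) | (safe & error)): greatest fixpoint, start Z0 = {t0, t2, t3, t4, t5, t7}, keep only states in Sat with every successor in Z. Z1 = {t0, t2, t4, t5, t7}; Z2 = {t0, t2, t4, t5}; fixed.
Sat(AG ((AX ~grant) | (safe & error))) = {t0, t2, t4, t5}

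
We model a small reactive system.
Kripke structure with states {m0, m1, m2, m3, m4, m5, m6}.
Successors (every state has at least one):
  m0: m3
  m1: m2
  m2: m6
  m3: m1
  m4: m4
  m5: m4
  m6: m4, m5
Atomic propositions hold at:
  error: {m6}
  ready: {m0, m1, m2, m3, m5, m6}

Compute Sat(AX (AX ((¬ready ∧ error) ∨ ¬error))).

Sat(¬ready) = {m4}
Sat(¬ready ∧ error) = ∅
Sat(¬error) = {m0, m1, m2, m3, m4, m5}
Sat((¬ready ∧ error) ∨ ¬error) = {m0, m1, m2, m3, m4, m5}
Sat(AX ((¬ready ∧ error) ∨ ¬error)) = {s : every successor in {m0, m1, m2, m3, m4, m5}} = {m0, m1, m3, m4, m5, m6}
Sat(AX (AX ((¬ready ∧ error) ∨ ¬error))) = {s : every successor in {m0, m1, m3, m4, m5, m6}} = {m0, m2, m3, m4, m5, m6}

{m0, m2, m3, m4, m5, m6}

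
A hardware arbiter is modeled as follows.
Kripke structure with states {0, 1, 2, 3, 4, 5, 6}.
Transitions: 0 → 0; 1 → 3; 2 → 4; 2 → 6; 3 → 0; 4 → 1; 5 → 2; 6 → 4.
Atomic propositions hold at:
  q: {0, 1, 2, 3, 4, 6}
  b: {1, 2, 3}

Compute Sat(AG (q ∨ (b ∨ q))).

Sat(b ∨ q) = {0, 1, 2, 3, 4, 6}
Sat(q ∨ (b ∨ q)) = {0, 1, 2, 3, 4, 6}
AG (q ∨ (b ∨ q)): greatest fixpoint, start Z0 = {0, 1, 2, 3, 4, 6}, keep only states in Sat with every successor in Z. Already a fixed point.
Sat(AG (q ∨ (b ∨ q))) = {0, 1, 2, 3, 4, 6}

{0, 1, 2, 3, 4, 6}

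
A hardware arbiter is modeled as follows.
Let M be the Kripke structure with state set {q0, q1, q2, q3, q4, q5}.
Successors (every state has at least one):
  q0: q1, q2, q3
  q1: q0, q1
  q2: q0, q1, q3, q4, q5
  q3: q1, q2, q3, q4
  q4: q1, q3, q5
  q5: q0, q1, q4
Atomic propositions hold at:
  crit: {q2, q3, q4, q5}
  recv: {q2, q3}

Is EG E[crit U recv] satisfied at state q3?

Yes

E[crit U recv]: least fixpoint, start Z0 = Sat(recv) = {q2, q3}, add states in Sat(crit) with some successor in Z. Z1 = {q2, q3, q4}; Z2 = {q2, q3, q4, q5}; fixed.
Sat(E[crit U recv]) = {q2, q3, q4, q5}
EG E[crit U recv]: greatest fixpoint, start Z0 = {q2, q3, q4, q5}, keep only states in Sat with some successor in Z. Already a fixed point.
Sat(EG E[crit U recv]) = {q2, q3, q4, q5}
q3 ∈ Sat(EG E[crit U recv]) = {q2, q3, q4, q5}, so the formula holds at q3.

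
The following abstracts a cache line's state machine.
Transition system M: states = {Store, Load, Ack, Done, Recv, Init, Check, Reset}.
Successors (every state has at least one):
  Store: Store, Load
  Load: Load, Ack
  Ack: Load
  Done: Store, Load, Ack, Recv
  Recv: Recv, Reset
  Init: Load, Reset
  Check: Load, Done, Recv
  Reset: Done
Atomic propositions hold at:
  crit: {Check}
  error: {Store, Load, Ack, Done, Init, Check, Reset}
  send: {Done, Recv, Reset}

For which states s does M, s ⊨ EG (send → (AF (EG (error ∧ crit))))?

Sat(error ∧ crit) = {Check}
EG (error ∧ crit): greatest fixpoint, start Z0 = {Check}, keep only states in Sat with some successor in Z. Z1 = ∅; fixed.
Sat(EG (error ∧ crit)) = ∅
AF (EG (error ∧ crit)): least fixpoint, start Z0 = ∅, add states with every successor in Z. Already a fixed point.
Sat(AF (EG (error ∧ crit))) = ∅
Sat(send → (AF (EG (error ∧ crit)))) = {Store, Load, Ack, Init, Check}
EG (send → (AF (EG (error ∧ crit)))): greatest fixpoint, start Z0 = {Store, Load, Ack, Init, Check}, keep only states in Sat with some successor in Z. Already a fixed point.
Sat(EG (send → (AF (EG (error ∧ crit))))) = {Store, Load, Ack, Init, Check}

{Store, Load, Ack, Init, Check}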